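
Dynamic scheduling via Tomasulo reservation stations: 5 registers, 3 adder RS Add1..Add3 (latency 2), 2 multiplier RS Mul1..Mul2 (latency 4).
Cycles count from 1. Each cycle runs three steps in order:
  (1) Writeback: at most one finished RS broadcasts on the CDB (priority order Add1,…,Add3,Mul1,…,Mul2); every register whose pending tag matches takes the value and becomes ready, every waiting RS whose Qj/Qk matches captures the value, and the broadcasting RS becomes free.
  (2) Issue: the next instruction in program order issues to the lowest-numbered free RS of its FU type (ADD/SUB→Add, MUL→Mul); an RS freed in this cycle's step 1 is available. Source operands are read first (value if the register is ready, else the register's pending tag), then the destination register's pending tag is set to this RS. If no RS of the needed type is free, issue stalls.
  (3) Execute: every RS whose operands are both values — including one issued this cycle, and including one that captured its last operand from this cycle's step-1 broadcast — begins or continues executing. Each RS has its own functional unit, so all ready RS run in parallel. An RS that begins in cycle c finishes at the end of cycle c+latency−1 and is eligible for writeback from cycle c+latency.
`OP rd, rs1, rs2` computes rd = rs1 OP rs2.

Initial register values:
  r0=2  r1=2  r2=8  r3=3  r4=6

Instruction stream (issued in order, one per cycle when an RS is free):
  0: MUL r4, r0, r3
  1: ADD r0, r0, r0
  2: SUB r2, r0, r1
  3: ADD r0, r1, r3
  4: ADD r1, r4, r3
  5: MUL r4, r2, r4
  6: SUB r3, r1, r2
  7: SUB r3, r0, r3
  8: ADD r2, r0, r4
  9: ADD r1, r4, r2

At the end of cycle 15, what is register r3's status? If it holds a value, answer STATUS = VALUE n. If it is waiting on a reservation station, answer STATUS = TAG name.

STATUS = VALUE -2

c1: issue MUL r4<-Mul1 | r0:2,r1:2,r2:8,r3:3,r4:Mul1
c2: issue ADD r0<-Add1 | r0:Add1,r1:2,r2:8,r3:3,r4:Mul1
c3: issue SUB r2<-Add2 | r0:Add1,r1:2,r2:Add2,r3:3,r4:Mul1
c4: CDB Add1=4; issue ADD r0<-Add1 | r0:Add1,r1:2,r2:Add2,r3:3,r4:Mul1
c5: CDB Mul1=6; issue ADD r1<-Add3 | r0:Add1,r1:Add3,r2:Add2,r3:3,r4:6
c6: CDB Add1=5; issue MUL r4<-Mul1 | r0:5,r1:Add3,r2:Add2,r3:3,r4:Mul1
c7: CDB Add2=2; issue SUB r3<-Add1 | r0:5,r1:Add3,r2:2,r3:Add1,r4:Mul1
c8: CDB Add3=9; issue SUB r3<-Add2 | r0:5,r1:9,r2:2,r3:Add2,r4:Mul1
c9: issue ADD r2<-Add3 | r0:5,r1:9,r2:Add3,r3:Add2,r4:Mul1
c10: CDB Add1=7; issue ADD r1<-Add1 | r0:5,r1:Add1,r2:Add3,r3:Add2,r4:Mul1
c11: CDB Mul1=12 | r0:5,r1:Add1,r2:Add3,r3:Add2,r4:12
c12: CDB Add2=-2 | r0:5,r1:Add1,r2:Add3,r3:-2,r4:12
c13: CDB Add3=17 | r0:5,r1:Add1,r2:17,r3:-2,r4:12
c14: - | r0:5,r1:Add1,r2:17,r3:-2,r4:12
c15: CDB Add1=29 | r0:5,r1:29,r2:17,r3:-2,r4:12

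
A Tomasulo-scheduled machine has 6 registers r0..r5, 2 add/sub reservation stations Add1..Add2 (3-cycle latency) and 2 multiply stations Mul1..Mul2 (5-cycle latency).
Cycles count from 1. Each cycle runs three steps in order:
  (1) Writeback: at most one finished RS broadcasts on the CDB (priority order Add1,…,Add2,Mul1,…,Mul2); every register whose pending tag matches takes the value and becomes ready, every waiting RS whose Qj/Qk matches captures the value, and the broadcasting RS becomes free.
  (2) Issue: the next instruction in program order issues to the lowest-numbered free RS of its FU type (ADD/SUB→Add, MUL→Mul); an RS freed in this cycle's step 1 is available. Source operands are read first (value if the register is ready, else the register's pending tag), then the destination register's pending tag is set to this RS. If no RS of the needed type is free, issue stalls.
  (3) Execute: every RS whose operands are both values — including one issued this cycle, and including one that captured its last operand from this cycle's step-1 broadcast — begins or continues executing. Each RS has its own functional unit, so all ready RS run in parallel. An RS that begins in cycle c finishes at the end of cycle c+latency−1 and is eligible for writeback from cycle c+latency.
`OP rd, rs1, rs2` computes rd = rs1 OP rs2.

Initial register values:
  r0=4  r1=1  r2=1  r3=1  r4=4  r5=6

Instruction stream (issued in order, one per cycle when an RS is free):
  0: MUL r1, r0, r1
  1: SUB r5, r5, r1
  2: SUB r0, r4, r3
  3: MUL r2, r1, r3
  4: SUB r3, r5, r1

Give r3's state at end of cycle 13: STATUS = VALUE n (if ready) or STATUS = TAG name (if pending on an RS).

cycle 1: issue MUL r1<-Mul1 // r0:4,r1:Mul1,r2:1,r3:1,r4:4,r5:6
cycle 2: issue SUB r5<-Add1 // r0:4,r1:Mul1,r2:1,r3:1,r4:4,r5:Add1
cycle 3: issue SUB r0<-Add2 // r0:Add2,r1:Mul1,r2:1,r3:1,r4:4,r5:Add1
cycle 4: issue MUL r2<-Mul2 // r0:Add2,r1:Mul1,r2:Mul2,r3:1,r4:4,r5:Add1
cycle 5: stall // r0:Add2,r1:Mul1,r2:Mul2,r3:1,r4:4,r5:Add1
cycle 6: CDB Add2=3; issue SUB r3<-Add2 // r0:3,r1:Mul1,r2:Mul2,r3:Add2,r4:4,r5:Add1
cycle 7: CDB Mul1=4 // r0:3,r1:4,r2:Mul2,r3:Add2,r4:4,r5:Add1
cycle 8: - // r0:3,r1:4,r2:Mul2,r3:Add2,r4:4,r5:Add1
cycle 9: - // r0:3,r1:4,r2:Mul2,r3:Add2,r4:4,r5:Add1
cycle 10: CDB Add1=2 // r0:3,r1:4,r2:Mul2,r3:Add2,r4:4,r5:2
cycle 11: - // r0:3,r1:4,r2:Mul2,r3:Add2,r4:4,r5:2
cycle 12: CDB Mul2=4 // r0:3,r1:4,r2:4,r3:Add2,r4:4,r5:2
cycle 13: CDB Add2=-2 // r0:3,r1:4,r2:4,r3:-2,r4:4,r5:2

STATUS = VALUE -2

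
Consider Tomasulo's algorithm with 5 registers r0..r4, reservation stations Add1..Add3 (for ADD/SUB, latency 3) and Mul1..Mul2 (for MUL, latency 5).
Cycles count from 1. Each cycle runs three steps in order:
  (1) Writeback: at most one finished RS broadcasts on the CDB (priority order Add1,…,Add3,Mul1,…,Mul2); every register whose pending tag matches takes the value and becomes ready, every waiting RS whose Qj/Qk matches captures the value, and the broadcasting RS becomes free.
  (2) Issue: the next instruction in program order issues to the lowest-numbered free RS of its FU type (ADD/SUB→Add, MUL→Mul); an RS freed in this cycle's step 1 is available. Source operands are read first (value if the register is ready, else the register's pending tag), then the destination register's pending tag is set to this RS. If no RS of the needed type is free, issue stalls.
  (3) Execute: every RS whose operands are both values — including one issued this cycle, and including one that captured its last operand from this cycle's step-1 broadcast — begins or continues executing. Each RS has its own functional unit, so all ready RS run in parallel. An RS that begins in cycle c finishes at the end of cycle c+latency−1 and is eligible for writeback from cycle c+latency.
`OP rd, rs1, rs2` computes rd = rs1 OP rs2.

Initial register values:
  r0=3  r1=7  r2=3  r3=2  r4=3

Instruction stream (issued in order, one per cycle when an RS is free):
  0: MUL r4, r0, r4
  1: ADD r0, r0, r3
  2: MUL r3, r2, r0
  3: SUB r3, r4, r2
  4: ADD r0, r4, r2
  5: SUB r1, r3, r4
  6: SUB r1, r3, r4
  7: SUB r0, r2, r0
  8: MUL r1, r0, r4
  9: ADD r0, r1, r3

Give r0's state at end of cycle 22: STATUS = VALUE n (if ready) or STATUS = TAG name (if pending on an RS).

STATUS = VALUE -75

c1: issue MUL r4<-Mul1 | r0:3,r1:7,r2:3,r3:2,r4:Mul1
c2: issue ADD r0<-Add1 | r0:Add1,r1:7,r2:3,r3:2,r4:Mul1
c3: issue MUL r3<-Mul2 | r0:Add1,r1:7,r2:3,r3:Mul2,r4:Mul1
c4: issue SUB r3<-Add2 | r0:Add1,r1:7,r2:3,r3:Add2,r4:Mul1
c5: CDB Add1=5; issue ADD r0<-Add1 | r0:Add1,r1:7,r2:3,r3:Add2,r4:Mul1
c6: CDB Mul1=9; issue SUB r1<-Add3 | r0:Add1,r1:Add3,r2:3,r3:Add2,r4:9
c7: stall | r0:Add1,r1:Add3,r2:3,r3:Add2,r4:9
c8: stall | r0:Add1,r1:Add3,r2:3,r3:Add2,r4:9
c9: CDB Add1=12; issue SUB r1<-Add1 | r0:12,r1:Add1,r2:3,r3:Add2,r4:9
c10: CDB Add2=6; issue SUB r0<-Add2 | r0:Add2,r1:Add1,r2:3,r3:6,r4:9
c11: CDB Mul2=15; issue MUL r1<-Mul1 | r0:Add2,r1:Mul1,r2:3,r3:6,r4:9
c12: stall | r0:Add2,r1:Mul1,r2:3,r3:6,r4:9
c13: CDB Add1=-3; issue ADD r0<-Add1 | r0:Add1,r1:Mul1,r2:3,r3:6,r4:9
c14: CDB Add2=-9 | r0:Add1,r1:Mul1,r2:3,r3:6,r4:9
c15: CDB Add3=-3 | r0:Add1,r1:Mul1,r2:3,r3:6,r4:9
c16: - | r0:Add1,r1:Mul1,r2:3,r3:6,r4:9
c17: - | r0:Add1,r1:Mul1,r2:3,r3:6,r4:9
c18: - | r0:Add1,r1:Mul1,r2:3,r3:6,r4:9
c19: CDB Mul1=-81 | r0:Add1,r1:-81,r2:3,r3:6,r4:9
c20: - | r0:Add1,r1:-81,r2:3,r3:6,r4:9
c21: - | r0:Add1,r1:-81,r2:3,r3:6,r4:9
c22: CDB Add1=-75 | r0:-75,r1:-81,r2:3,r3:6,r4:9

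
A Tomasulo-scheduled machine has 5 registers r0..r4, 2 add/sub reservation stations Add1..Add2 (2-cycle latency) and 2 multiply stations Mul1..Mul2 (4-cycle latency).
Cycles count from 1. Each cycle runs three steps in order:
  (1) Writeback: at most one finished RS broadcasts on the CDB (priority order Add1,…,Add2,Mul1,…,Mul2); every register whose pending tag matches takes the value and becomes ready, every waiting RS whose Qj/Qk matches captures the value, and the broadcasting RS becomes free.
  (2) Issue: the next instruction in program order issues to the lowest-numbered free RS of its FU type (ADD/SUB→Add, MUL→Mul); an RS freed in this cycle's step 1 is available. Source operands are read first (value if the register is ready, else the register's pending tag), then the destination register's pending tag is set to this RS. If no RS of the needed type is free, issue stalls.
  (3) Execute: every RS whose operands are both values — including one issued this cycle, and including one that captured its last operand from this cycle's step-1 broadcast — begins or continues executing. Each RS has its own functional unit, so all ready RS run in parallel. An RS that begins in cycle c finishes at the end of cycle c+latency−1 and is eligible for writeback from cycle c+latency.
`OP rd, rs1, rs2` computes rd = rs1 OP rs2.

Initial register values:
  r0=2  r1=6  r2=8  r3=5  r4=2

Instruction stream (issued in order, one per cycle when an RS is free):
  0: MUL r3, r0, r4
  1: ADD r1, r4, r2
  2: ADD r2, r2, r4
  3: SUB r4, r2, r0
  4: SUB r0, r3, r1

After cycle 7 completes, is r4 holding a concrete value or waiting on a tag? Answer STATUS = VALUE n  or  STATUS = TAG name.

STATUS = VALUE 8

  c1: issue MUL r3<-Mul1  regs: r0:2,r1:6,r2:8,r3:Mul1,r4:2
  c2: issue ADD r1<-Add1  regs: r0:2,r1:Add1,r2:8,r3:Mul1,r4:2
  c3: issue ADD r2<-Add2  regs: r0:2,r1:Add1,r2:Add2,r3:Mul1,r4:2
  c4: CDB Add1=10; issue SUB r4<-Add1  regs: r0:2,r1:10,r2:Add2,r3:Mul1,r4:Add1
  c5: CDB Add2=10; issue SUB r0<-Add2  regs: r0:Add2,r1:10,r2:10,r3:Mul1,r4:Add1
  c6: CDB Mul1=4  regs: r0:Add2,r1:10,r2:10,r3:4,r4:Add1
  c7: CDB Add1=8  regs: r0:Add2,r1:10,r2:10,r3:4,r4:8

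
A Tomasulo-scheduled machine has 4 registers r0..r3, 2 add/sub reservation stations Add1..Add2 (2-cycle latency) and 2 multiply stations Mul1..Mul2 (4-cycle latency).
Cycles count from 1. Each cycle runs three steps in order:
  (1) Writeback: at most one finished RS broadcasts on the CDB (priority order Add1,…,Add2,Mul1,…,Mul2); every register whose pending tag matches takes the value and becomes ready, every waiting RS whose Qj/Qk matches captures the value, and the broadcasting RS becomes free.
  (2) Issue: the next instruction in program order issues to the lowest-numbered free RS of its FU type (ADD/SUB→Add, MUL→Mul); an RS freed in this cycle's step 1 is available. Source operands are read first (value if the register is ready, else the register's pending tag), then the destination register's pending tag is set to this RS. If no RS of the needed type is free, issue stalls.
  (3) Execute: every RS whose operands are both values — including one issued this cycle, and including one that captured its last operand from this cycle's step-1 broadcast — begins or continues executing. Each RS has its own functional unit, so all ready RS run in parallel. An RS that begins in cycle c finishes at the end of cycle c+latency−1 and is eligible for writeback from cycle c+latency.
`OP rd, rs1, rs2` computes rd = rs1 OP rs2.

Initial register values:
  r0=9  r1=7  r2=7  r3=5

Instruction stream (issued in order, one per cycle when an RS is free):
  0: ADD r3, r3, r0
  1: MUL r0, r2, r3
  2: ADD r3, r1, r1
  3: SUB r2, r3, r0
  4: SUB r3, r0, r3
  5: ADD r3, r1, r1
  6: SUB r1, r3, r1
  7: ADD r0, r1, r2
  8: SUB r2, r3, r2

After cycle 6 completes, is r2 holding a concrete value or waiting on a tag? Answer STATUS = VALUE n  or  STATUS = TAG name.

  c1: issue ADD r3<-Add1  regs: r0:9,r1:7,r2:7,r3:Add1
  c2: issue MUL r0<-Mul1  regs: r0:Mul1,r1:7,r2:7,r3:Add1
  c3: CDB Add1=14; issue ADD r3<-Add1  regs: r0:Mul1,r1:7,r2:7,r3:Add1
  c4: issue SUB r2<-Add2  regs: r0:Mul1,r1:7,r2:Add2,r3:Add1
  c5: CDB Add1=14; issue SUB r3<-Add1  regs: r0:Mul1,r1:7,r2:Add2,r3:Add1
  c6: stall  regs: r0:Mul1,r1:7,r2:Add2,r3:Add1

STATUS = TAG Add2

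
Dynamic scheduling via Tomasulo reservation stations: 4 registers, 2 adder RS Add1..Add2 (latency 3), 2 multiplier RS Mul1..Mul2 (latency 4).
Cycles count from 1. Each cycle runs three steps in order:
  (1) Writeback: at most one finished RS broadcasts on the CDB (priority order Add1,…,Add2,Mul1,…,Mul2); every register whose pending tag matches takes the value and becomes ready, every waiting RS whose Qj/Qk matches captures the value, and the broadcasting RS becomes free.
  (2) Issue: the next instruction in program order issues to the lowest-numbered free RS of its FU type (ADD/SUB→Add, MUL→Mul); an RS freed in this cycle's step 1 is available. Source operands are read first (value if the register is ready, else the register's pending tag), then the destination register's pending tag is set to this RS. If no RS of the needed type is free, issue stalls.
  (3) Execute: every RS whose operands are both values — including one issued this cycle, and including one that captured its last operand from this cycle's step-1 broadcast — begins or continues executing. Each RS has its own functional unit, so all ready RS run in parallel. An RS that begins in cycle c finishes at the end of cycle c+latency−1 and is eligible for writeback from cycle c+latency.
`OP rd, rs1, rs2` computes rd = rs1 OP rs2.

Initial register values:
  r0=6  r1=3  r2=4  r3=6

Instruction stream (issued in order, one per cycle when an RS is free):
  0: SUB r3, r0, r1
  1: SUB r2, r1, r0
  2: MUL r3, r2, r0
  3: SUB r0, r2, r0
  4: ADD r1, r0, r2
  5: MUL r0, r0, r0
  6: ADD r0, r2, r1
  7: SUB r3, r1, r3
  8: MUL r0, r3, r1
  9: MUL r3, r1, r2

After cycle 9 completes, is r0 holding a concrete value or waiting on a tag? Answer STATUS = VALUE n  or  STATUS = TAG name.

STATUS = TAG Add1

c1: issue SUB r3<-Add1 | r0:6,r1:3,r2:4,r3:Add1
c2: issue SUB r2<-Add2 | r0:6,r1:3,r2:Add2,r3:Add1
c3: issue MUL r3<-Mul1 | r0:6,r1:3,r2:Add2,r3:Mul1
c4: CDB Add1=3; issue SUB r0<-Add1 | r0:Add1,r1:3,r2:Add2,r3:Mul1
c5: CDB Add2=-3; issue ADD r1<-Add2 | r0:Add1,r1:Add2,r2:-3,r3:Mul1
c6: issue MUL r0<-Mul2 | r0:Mul2,r1:Add2,r2:-3,r3:Mul1
c7: stall | r0:Mul2,r1:Add2,r2:-3,r3:Mul1
c8: CDB Add1=-9; issue ADD r0<-Add1 | r0:Add1,r1:Add2,r2:-3,r3:Mul1
c9: CDB Mul1=-18; stall | r0:Add1,r1:Add2,r2:-3,r3:-18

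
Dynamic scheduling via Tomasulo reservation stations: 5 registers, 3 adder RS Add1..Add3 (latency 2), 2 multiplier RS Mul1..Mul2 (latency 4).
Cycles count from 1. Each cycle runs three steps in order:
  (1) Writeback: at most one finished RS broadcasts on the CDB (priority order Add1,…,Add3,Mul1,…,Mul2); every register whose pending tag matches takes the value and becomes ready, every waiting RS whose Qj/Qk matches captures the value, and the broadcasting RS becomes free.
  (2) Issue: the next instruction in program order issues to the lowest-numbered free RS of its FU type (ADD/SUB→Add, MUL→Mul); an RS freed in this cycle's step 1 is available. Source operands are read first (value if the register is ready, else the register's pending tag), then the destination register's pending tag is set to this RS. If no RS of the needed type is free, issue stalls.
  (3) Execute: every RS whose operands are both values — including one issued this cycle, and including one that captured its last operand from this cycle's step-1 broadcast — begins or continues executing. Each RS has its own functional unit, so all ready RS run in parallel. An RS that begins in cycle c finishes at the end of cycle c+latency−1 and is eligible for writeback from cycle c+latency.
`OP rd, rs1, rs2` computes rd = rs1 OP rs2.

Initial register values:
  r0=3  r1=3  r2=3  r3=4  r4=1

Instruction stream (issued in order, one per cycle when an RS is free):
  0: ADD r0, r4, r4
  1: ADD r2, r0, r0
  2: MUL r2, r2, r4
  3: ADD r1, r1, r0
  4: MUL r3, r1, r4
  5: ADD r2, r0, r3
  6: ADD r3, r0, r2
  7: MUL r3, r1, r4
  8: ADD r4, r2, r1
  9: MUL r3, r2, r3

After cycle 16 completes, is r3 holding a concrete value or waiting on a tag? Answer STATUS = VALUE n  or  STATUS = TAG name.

  c1: issue ADD r0<-Add1  regs: r0:Add1,r1:3,r2:3,r3:4,r4:1
  c2: issue ADD r2<-Add2  regs: r0:Add1,r1:3,r2:Add2,r3:4,r4:1
  c3: CDB Add1=2; issue MUL r2<-Mul1  regs: r0:2,r1:3,r2:Mul1,r3:4,r4:1
  c4: issue ADD r1<-Add1  regs: r0:2,r1:Add1,r2:Mul1,r3:4,r4:1
  c5: CDB Add2=4; issue MUL r3<-Mul2  regs: r0:2,r1:Add1,r2:Mul1,r3:Mul2,r4:1
  c6: CDB Add1=5; issue ADD r2<-Add1  regs: r0:2,r1:5,r2:Add1,r3:Mul2,r4:1
  c7: issue ADD r3<-Add2  regs: r0:2,r1:5,r2:Add1,r3:Add2,r4:1
  c8: stall  regs: r0:2,r1:5,r2:Add1,r3:Add2,r4:1
  c9: CDB Mul1=4; issue MUL r3<-Mul1  regs: r0:2,r1:5,r2:Add1,r3:Mul1,r4:1
  c10: CDB Mul2=5; issue ADD r4<-Add3  regs: r0:2,r1:5,r2:Add1,r3:Mul1,r4:Add3
  c11: issue MUL r3<-Mul2  regs: r0:2,r1:5,r2:Add1,r3:Mul2,r4:Add3
  c12: CDB Add1=7  regs: r0:2,r1:5,r2:7,r3:Mul2,r4:Add3
  c13: CDB Mul1=5  regs: r0:2,r1:5,r2:7,r3:Mul2,r4:Add3
  c14: CDB Add2=9  regs: r0:2,r1:5,r2:7,r3:Mul2,r4:Add3
  c15: CDB Add3=12  regs: r0:2,r1:5,r2:7,r3:Mul2,r4:12
  c16: -  regs: r0:2,r1:5,r2:7,r3:Mul2,r4:12

STATUS = TAG Mul2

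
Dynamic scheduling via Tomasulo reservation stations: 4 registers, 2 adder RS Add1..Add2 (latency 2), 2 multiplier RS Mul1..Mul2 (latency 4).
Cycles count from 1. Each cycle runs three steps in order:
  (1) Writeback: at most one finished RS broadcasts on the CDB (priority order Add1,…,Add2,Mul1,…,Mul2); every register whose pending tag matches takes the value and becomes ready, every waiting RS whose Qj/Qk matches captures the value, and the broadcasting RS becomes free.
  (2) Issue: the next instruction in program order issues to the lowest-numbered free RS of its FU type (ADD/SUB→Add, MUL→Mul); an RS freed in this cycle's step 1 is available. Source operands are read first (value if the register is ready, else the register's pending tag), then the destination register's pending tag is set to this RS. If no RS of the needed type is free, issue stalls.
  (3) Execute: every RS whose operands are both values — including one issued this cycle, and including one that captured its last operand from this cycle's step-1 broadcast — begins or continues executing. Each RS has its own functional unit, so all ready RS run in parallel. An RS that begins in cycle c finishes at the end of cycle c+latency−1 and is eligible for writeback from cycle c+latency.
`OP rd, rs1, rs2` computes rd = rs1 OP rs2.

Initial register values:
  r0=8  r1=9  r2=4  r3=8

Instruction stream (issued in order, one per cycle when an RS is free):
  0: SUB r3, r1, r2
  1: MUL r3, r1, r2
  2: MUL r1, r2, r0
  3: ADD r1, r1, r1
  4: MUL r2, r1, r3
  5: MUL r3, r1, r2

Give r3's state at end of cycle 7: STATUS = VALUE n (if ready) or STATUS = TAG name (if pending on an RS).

c1: issue SUB r3<-Add1 | r0:8,r1:9,r2:4,r3:Add1
c2: issue MUL r3<-Mul1 | r0:8,r1:9,r2:4,r3:Mul1
c3: CDB Add1=5; issue MUL r1<-Mul2 | r0:8,r1:Mul2,r2:4,r3:Mul1
c4: issue ADD r1<-Add1 | r0:8,r1:Add1,r2:4,r3:Mul1
c5: stall | r0:8,r1:Add1,r2:4,r3:Mul1
c6: CDB Mul1=36; issue MUL r2<-Mul1 | r0:8,r1:Add1,r2:Mul1,r3:36
c7: CDB Mul2=32; issue MUL r3<-Mul2 | r0:8,r1:Add1,r2:Mul1,r3:Mul2

STATUS = TAG Mul2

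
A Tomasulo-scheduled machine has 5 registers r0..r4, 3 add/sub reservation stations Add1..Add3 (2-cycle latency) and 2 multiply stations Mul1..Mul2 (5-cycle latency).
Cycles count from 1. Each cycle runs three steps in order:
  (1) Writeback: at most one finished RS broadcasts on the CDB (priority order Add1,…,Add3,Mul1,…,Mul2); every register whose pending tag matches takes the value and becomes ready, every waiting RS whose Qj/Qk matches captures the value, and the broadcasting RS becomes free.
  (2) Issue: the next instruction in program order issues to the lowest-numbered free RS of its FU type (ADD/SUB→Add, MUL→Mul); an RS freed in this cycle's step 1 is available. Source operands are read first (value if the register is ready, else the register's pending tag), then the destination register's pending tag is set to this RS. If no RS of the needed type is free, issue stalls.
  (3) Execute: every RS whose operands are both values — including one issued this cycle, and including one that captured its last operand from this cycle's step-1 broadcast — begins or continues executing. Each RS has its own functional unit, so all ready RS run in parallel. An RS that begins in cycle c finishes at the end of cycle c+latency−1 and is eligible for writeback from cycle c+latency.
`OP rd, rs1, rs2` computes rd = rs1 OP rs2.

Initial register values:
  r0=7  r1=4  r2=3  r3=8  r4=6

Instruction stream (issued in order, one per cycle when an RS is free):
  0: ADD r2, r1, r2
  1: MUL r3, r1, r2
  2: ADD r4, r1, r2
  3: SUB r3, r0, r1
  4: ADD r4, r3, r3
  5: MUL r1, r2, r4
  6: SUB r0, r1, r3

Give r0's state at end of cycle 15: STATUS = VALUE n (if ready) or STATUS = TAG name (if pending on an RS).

cycle 1: issue ADD r2<-Add1 // r0:7,r1:4,r2:Add1,r3:8,r4:6
cycle 2: issue MUL r3<-Mul1 // r0:7,r1:4,r2:Add1,r3:Mul1,r4:6
cycle 3: CDB Add1=7; issue ADD r4<-Add1 // r0:7,r1:4,r2:7,r3:Mul1,r4:Add1
cycle 4: issue SUB r3<-Add2 // r0:7,r1:4,r2:7,r3:Add2,r4:Add1
cycle 5: CDB Add1=11; issue ADD r4<-Add1 // r0:7,r1:4,r2:7,r3:Add2,r4:Add1
cycle 6: CDB Add2=3; issue MUL r1<-Mul2 // r0:7,r1:Mul2,r2:7,r3:3,r4:Add1
cycle 7: issue SUB r0<-Add2 // r0:Add2,r1:Mul2,r2:7,r3:3,r4:Add1
cycle 8: CDB Add1=6 // r0:Add2,r1:Mul2,r2:7,r3:3,r4:6
cycle 9: CDB Mul1=28 // r0:Add2,r1:Mul2,r2:7,r3:3,r4:6
cycle 10: - // r0:Add2,r1:Mul2,r2:7,r3:3,r4:6
cycle 11: - // r0:Add2,r1:Mul2,r2:7,r3:3,r4:6
cycle 12: - // r0:Add2,r1:Mul2,r2:7,r3:3,r4:6
cycle 13: CDB Mul2=42 // r0:Add2,r1:42,r2:7,r3:3,r4:6
cycle 14: - // r0:Add2,r1:42,r2:7,r3:3,r4:6
cycle 15: CDB Add2=39 // r0:39,r1:42,r2:7,r3:3,r4:6

STATUS = VALUE 39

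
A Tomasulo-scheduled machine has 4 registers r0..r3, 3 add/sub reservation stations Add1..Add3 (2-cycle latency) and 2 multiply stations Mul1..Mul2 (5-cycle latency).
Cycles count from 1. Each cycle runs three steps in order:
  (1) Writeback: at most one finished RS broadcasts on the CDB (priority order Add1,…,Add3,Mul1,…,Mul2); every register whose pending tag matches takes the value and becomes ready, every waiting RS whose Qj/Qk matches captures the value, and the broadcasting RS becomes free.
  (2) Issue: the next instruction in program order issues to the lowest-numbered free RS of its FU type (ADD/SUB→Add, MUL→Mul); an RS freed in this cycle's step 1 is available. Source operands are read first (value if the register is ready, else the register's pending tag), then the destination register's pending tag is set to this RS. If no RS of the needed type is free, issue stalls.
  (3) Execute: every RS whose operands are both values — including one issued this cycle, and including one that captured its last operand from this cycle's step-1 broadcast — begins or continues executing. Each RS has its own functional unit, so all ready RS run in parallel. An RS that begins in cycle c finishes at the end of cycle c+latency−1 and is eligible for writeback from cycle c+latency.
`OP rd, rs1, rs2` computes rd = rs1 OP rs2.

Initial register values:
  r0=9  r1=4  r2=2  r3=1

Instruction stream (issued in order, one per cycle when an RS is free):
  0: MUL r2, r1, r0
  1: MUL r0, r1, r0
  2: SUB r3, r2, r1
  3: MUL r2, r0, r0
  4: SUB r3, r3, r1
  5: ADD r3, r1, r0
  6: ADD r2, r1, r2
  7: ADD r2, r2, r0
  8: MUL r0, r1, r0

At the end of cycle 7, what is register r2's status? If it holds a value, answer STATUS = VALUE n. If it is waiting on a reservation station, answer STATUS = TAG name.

STATUS = TAG Mul1

  c1: issue MUL r2<-Mul1  regs: r0:9,r1:4,r2:Mul1,r3:1
  c2: issue MUL r0<-Mul2  regs: r0:Mul2,r1:4,r2:Mul1,r3:1
  c3: issue SUB r3<-Add1  regs: r0:Mul2,r1:4,r2:Mul1,r3:Add1
  c4: stall  regs: r0:Mul2,r1:4,r2:Mul1,r3:Add1
  c5: stall  regs: r0:Mul2,r1:4,r2:Mul1,r3:Add1
  c6: CDB Mul1=36; issue MUL r2<-Mul1  regs: r0:Mul2,r1:4,r2:Mul1,r3:Add1
  c7: CDB Mul2=36; issue SUB r3<-Add2  regs: r0:36,r1:4,r2:Mul1,r3:Add2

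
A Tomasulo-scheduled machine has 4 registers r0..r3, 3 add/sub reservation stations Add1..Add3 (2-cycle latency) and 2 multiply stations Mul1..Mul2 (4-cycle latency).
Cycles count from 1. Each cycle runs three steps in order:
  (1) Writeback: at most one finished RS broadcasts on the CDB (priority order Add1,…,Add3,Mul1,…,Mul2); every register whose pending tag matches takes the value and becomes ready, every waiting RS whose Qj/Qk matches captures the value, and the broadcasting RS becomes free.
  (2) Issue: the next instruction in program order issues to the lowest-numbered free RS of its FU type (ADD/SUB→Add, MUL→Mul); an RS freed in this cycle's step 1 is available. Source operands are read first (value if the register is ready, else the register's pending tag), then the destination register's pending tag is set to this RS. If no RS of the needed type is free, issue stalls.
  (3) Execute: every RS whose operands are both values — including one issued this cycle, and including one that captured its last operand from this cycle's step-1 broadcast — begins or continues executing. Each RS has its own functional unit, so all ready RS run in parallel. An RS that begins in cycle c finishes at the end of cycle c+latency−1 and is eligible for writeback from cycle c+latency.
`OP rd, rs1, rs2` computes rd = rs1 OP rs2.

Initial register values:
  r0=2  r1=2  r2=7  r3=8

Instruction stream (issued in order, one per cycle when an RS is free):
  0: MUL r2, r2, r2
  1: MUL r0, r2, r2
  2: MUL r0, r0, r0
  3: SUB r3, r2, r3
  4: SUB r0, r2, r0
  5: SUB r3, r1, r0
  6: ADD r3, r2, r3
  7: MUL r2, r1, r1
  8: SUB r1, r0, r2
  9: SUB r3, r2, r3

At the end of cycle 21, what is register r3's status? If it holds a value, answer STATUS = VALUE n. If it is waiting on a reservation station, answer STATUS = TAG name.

cycle 1: issue MUL r2<-Mul1 // r0:2,r1:2,r2:Mul1,r3:8
cycle 2: issue MUL r0<-Mul2 // r0:Mul2,r1:2,r2:Mul1,r3:8
cycle 3: stall // r0:Mul2,r1:2,r2:Mul1,r3:8
cycle 4: stall // r0:Mul2,r1:2,r2:Mul1,r3:8
cycle 5: CDB Mul1=49; issue MUL r0<-Mul1 // r0:Mul1,r1:2,r2:49,r3:8
cycle 6: issue SUB r3<-Add1 // r0:Mul1,r1:2,r2:49,r3:Add1
cycle 7: issue SUB r0<-Add2 // r0:Add2,r1:2,r2:49,r3:Add1
cycle 8: CDB Add1=41; issue SUB r3<-Add1 // r0:Add2,r1:2,r2:49,r3:Add1
cycle 9: CDB Mul2=2401; issue ADD r3<-Add3 // r0:Add2,r1:2,r2:49,r3:Add3
cycle 10: issue MUL r2<-Mul2 // r0:Add2,r1:2,r2:Mul2,r3:Add3
cycle 11: stall // r0:Add2,r1:2,r2:Mul2,r3:Add3
cycle 12: stall // r0:Add2,r1:2,r2:Mul2,r3:Add3
cycle 13: CDB Mul1=5764801; stall // r0:Add2,r1:2,r2:Mul2,r3:Add3
cycle 14: CDB Mul2=4; stall // r0:Add2,r1:2,r2:4,r3:Add3
cycle 15: CDB Add2=-5764752; issue SUB r1<-Add2 // r0:-5764752,r1:Add2,r2:4,r3:Add3
cycle 16: stall // r0:-5764752,r1:Add2,r2:4,r3:Add3
cycle 17: CDB Add1=5764754; issue SUB r3<-Add1 // r0:-5764752,r1:Add2,r2:4,r3:Add1
cycle 18: CDB Add2=-5764756 // r0:-5764752,r1:-5764756,r2:4,r3:Add1
cycle 19: CDB Add3=5764803 // r0:-5764752,r1:-5764756,r2:4,r3:Add1
cycle 20: - // r0:-5764752,r1:-5764756,r2:4,r3:Add1
cycle 21: CDB Add1=-5764799 // r0:-5764752,r1:-5764756,r2:4,r3:-5764799

STATUS = VALUE -5764799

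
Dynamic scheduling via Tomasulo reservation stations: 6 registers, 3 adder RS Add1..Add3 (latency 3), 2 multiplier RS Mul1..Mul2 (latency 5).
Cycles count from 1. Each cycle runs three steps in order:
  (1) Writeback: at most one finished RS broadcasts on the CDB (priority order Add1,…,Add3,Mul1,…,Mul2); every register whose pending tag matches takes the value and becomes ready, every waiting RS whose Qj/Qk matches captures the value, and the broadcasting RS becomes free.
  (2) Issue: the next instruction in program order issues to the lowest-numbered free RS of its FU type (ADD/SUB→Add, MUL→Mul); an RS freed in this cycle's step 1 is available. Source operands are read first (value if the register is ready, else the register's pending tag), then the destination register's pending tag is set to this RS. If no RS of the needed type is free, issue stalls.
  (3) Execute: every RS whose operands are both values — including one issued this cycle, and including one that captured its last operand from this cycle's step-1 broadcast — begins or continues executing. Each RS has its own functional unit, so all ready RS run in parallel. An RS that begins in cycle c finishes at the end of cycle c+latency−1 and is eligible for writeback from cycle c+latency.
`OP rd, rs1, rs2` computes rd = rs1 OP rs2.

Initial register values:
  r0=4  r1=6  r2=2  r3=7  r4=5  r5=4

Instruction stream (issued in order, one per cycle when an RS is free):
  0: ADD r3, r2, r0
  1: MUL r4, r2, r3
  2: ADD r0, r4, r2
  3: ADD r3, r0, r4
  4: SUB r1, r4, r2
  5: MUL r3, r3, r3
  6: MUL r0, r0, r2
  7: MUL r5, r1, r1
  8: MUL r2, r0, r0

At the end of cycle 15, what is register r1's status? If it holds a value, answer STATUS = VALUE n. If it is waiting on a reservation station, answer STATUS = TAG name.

c1: issue ADD r3<-Add1 | r0:4,r1:6,r2:2,r3:Add1,r4:5,r5:4
c2: issue MUL r4<-Mul1 | r0:4,r1:6,r2:2,r3:Add1,r4:Mul1,r5:4
c3: issue ADD r0<-Add2 | r0:Add2,r1:6,r2:2,r3:Add1,r4:Mul1,r5:4
c4: CDB Add1=6; issue ADD r3<-Add1 | r0:Add2,r1:6,r2:2,r3:Add1,r4:Mul1,r5:4
c5: issue SUB r1<-Add3 | r0:Add2,r1:Add3,r2:2,r3:Add1,r4:Mul1,r5:4
c6: issue MUL r3<-Mul2 | r0:Add2,r1:Add3,r2:2,r3:Mul2,r4:Mul1,r5:4
c7: stall | r0:Add2,r1:Add3,r2:2,r3:Mul2,r4:Mul1,r5:4
c8: stall | r0:Add2,r1:Add3,r2:2,r3:Mul2,r4:Mul1,r5:4
c9: CDB Mul1=12; issue MUL r0<-Mul1 | r0:Mul1,r1:Add3,r2:2,r3:Mul2,r4:12,r5:4
c10: stall | r0:Mul1,r1:Add3,r2:2,r3:Mul2,r4:12,r5:4
c11: stall | r0:Mul1,r1:Add3,r2:2,r3:Mul2,r4:12,r5:4
c12: CDB Add2=14; stall | r0:Mul1,r1:Add3,r2:2,r3:Mul2,r4:12,r5:4
c13: CDB Add3=10; stall | r0:Mul1,r1:10,r2:2,r3:Mul2,r4:12,r5:4
c14: stall | r0:Mul1,r1:10,r2:2,r3:Mul2,r4:12,r5:4
c15: CDB Add1=26; stall | r0:Mul1,r1:10,r2:2,r3:Mul2,r4:12,r5:4

STATUS = VALUE 10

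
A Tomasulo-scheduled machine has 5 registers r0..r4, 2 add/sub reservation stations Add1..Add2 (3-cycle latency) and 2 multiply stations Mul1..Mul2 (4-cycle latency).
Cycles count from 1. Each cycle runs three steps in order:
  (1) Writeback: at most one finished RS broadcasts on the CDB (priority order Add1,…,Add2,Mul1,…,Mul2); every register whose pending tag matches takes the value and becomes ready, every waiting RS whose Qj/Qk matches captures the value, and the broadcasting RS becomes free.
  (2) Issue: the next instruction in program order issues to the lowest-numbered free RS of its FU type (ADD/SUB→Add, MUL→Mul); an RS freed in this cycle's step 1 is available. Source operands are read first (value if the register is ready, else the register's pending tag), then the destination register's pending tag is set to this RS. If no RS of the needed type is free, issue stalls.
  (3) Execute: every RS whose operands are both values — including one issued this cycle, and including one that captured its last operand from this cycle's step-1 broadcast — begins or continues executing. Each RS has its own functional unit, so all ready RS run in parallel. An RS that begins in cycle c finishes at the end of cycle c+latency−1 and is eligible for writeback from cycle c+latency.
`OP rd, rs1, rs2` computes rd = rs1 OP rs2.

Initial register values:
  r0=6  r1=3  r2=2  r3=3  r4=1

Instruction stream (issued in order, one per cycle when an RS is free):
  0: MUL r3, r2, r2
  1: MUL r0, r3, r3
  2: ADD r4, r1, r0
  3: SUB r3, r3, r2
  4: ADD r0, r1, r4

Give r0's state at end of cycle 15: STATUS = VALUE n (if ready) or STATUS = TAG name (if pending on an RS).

c1: issue MUL r3<-Mul1 | r0:6,r1:3,r2:2,r3:Mul1,r4:1
c2: issue MUL r0<-Mul2 | r0:Mul2,r1:3,r2:2,r3:Mul1,r4:1
c3: issue ADD r4<-Add1 | r0:Mul2,r1:3,r2:2,r3:Mul1,r4:Add1
c4: issue SUB r3<-Add2 | r0:Mul2,r1:3,r2:2,r3:Add2,r4:Add1
c5: CDB Mul1=4; stall | r0:Mul2,r1:3,r2:2,r3:Add2,r4:Add1
c6: stall | r0:Mul2,r1:3,r2:2,r3:Add2,r4:Add1
c7: stall | r0:Mul2,r1:3,r2:2,r3:Add2,r4:Add1
c8: CDB Add2=2; issue ADD r0<-Add2 | r0:Add2,r1:3,r2:2,r3:2,r4:Add1
c9: CDB Mul2=16 | r0:Add2,r1:3,r2:2,r3:2,r4:Add1
c10: - | r0:Add2,r1:3,r2:2,r3:2,r4:Add1
c11: - | r0:Add2,r1:3,r2:2,r3:2,r4:Add1
c12: CDB Add1=19 | r0:Add2,r1:3,r2:2,r3:2,r4:19
c13: - | r0:Add2,r1:3,r2:2,r3:2,r4:19
c14: - | r0:Add2,r1:3,r2:2,r3:2,r4:19
c15: CDB Add2=22 | r0:22,r1:3,r2:2,r3:2,r4:19

STATUS = VALUE 22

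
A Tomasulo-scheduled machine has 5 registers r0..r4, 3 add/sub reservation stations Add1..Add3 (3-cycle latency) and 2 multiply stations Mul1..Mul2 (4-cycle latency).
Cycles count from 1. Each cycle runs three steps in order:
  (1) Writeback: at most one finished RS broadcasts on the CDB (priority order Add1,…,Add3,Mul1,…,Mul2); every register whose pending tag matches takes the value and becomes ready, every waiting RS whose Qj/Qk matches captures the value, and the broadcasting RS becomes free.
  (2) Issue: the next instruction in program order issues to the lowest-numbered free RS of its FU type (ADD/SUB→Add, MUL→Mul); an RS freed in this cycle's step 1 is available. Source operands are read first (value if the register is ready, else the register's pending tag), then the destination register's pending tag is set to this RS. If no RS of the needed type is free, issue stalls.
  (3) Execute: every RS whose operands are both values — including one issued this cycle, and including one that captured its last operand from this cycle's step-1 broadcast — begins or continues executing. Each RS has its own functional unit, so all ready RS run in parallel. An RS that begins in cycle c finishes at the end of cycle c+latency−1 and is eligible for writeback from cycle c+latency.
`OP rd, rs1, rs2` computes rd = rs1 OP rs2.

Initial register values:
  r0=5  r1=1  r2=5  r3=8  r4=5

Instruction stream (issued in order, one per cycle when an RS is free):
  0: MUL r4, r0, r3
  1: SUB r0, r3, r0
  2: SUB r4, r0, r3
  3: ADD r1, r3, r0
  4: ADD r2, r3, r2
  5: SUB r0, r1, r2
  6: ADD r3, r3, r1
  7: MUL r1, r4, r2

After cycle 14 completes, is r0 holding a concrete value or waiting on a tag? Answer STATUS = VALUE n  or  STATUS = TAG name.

STATUS = VALUE -2

cycle 1: issue MUL r4<-Mul1 // r0:5,r1:1,r2:5,r3:8,r4:Mul1
cycle 2: issue SUB r0<-Add1 // r0:Add1,r1:1,r2:5,r3:8,r4:Mul1
cycle 3: issue SUB r4<-Add2 // r0:Add1,r1:1,r2:5,r3:8,r4:Add2
cycle 4: issue ADD r1<-Add3 // r0:Add1,r1:Add3,r2:5,r3:8,r4:Add2
cycle 5: CDB Add1=3; issue ADD r2<-Add1 // r0:3,r1:Add3,r2:Add1,r3:8,r4:Add2
cycle 6: CDB Mul1=40; stall // r0:3,r1:Add3,r2:Add1,r3:8,r4:Add2
cycle 7: stall // r0:3,r1:Add3,r2:Add1,r3:8,r4:Add2
cycle 8: CDB Add1=13; issue SUB r0<-Add1 // r0:Add1,r1:Add3,r2:13,r3:8,r4:Add2
cycle 9: CDB Add2=-5; issue ADD r3<-Add2 // r0:Add1,r1:Add3,r2:13,r3:Add2,r4:-5
cycle 10: CDB Add3=11; issue MUL r1<-Mul1 // r0:Add1,r1:Mul1,r2:13,r3:Add2,r4:-5
cycle 11: - // r0:Add1,r1:Mul1,r2:13,r3:Add2,r4:-5
cycle 12: - // r0:Add1,r1:Mul1,r2:13,r3:Add2,r4:-5
cycle 13: CDB Add1=-2 // r0:-2,r1:Mul1,r2:13,r3:Add2,r4:-5
cycle 14: CDB Add2=19 // r0:-2,r1:Mul1,r2:13,r3:19,r4:-5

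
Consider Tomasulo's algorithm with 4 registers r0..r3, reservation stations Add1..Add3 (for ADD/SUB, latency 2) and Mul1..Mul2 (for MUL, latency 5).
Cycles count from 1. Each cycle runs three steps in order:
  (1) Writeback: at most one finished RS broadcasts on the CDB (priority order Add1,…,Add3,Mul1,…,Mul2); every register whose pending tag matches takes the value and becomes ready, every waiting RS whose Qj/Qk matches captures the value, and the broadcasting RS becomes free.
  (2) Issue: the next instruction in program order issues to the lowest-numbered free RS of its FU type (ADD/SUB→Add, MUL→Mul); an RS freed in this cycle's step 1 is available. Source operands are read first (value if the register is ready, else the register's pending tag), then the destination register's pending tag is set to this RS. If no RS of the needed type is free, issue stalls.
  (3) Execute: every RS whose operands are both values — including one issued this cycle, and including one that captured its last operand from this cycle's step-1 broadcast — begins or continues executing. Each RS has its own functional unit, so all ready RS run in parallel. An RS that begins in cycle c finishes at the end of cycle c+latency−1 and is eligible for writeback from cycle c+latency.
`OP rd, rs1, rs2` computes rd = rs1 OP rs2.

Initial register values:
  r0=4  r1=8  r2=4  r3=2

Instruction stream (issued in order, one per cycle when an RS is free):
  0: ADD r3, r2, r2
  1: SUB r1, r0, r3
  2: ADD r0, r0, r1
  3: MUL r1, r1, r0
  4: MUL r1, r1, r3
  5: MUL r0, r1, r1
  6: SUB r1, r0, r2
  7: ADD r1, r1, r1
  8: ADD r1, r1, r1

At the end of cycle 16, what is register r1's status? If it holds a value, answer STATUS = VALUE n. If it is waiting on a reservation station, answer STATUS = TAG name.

c1: issue ADD r3<-Add1 | r0:4,r1:8,r2:4,r3:Add1
c2: issue SUB r1<-Add2 | r0:4,r1:Add2,r2:4,r3:Add1
c3: CDB Add1=8; issue ADD r0<-Add1 | r0:Add1,r1:Add2,r2:4,r3:8
c4: issue MUL r1<-Mul1 | r0:Add1,r1:Mul1,r2:4,r3:8
c5: CDB Add2=-4; issue MUL r1<-Mul2 | r0:Add1,r1:Mul2,r2:4,r3:8
c6: stall | r0:Add1,r1:Mul2,r2:4,r3:8
c7: CDB Add1=0; stall | r0:0,r1:Mul2,r2:4,r3:8
c8: stall | r0:0,r1:Mul2,r2:4,r3:8
c9: stall | r0:0,r1:Mul2,r2:4,r3:8
c10: stall | r0:0,r1:Mul2,r2:4,r3:8
c11: stall | r0:0,r1:Mul2,r2:4,r3:8
c12: CDB Mul1=0; issue MUL r0<-Mul1 | r0:Mul1,r1:Mul2,r2:4,r3:8
c13: issue SUB r1<-Add1 | r0:Mul1,r1:Add1,r2:4,r3:8
c14: issue ADD r1<-Add2 | r0:Mul1,r1:Add2,r2:4,r3:8
c15: issue ADD r1<-Add3 | r0:Mul1,r1:Add3,r2:4,r3:8
c16: - | r0:Mul1,r1:Add3,r2:4,r3:8

STATUS = TAG Add3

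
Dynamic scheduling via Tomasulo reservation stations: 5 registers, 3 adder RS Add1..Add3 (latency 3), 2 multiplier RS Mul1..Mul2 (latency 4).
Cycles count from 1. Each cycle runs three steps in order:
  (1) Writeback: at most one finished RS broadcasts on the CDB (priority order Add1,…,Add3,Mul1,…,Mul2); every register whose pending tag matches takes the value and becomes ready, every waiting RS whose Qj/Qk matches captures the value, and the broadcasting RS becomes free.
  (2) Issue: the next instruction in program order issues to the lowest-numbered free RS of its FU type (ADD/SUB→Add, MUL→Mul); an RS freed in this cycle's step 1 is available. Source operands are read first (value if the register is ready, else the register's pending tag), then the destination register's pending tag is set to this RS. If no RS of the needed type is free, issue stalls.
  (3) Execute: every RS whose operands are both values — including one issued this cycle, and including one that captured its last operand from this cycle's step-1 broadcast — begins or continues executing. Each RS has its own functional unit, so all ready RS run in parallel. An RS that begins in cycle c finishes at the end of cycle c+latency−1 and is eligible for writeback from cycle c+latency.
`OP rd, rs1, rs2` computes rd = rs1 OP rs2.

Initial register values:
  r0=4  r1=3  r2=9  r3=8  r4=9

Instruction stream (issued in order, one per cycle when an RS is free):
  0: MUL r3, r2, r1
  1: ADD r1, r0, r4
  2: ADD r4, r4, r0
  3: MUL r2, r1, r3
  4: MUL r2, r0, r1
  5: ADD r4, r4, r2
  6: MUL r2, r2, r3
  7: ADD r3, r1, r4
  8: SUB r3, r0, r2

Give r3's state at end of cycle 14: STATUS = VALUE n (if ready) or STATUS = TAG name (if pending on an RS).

c1: issue MUL r3<-Mul1 | r0:4,r1:3,r2:9,r3:Mul1,r4:9
c2: issue ADD r1<-Add1 | r0:4,r1:Add1,r2:9,r3:Mul1,r4:9
c3: issue ADD r4<-Add2 | r0:4,r1:Add1,r2:9,r3:Mul1,r4:Add2
c4: issue MUL r2<-Mul2 | r0:4,r1:Add1,r2:Mul2,r3:Mul1,r4:Add2
c5: CDB Add1=13; stall | r0:4,r1:13,r2:Mul2,r3:Mul1,r4:Add2
c6: CDB Add2=13; stall | r0:4,r1:13,r2:Mul2,r3:Mul1,r4:13
c7: CDB Mul1=27; issue MUL r2<-Mul1 | r0:4,r1:13,r2:Mul1,r3:27,r4:13
c8: issue ADD r4<-Add1 | r0:4,r1:13,r2:Mul1,r3:27,r4:Add1
c9: stall | r0:4,r1:13,r2:Mul1,r3:27,r4:Add1
c10: stall | r0:4,r1:13,r2:Mul1,r3:27,r4:Add1
c11: CDB Mul1=52; issue MUL r2<-Mul1 | r0:4,r1:13,r2:Mul1,r3:27,r4:Add1
c12: CDB Mul2=351; issue ADD r3<-Add2 | r0:4,r1:13,r2:Mul1,r3:Add2,r4:Add1
c13: issue SUB r3<-Add3 | r0:4,r1:13,r2:Mul1,r3:Add3,r4:Add1
c14: CDB Add1=65 | r0:4,r1:13,r2:Mul1,r3:Add3,r4:65

STATUS = TAG Add3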